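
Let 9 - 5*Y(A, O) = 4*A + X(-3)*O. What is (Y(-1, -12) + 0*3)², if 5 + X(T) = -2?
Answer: 5041/25 ≈ 201.64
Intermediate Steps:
X(T) = -7 (X(T) = -5 - 2 = -7)
Y(A, O) = 9/5 - 4*A/5 + 7*O/5 (Y(A, O) = 9/5 - (4*A - 7*O)/5 = 9/5 - (-7*O + 4*A)/5 = 9/5 + (-4*A/5 + 7*O/5) = 9/5 - 4*A/5 + 7*O/5)
(Y(-1, -12) + 0*3)² = ((9/5 - ⅘*(-1) + (7/5)*(-12)) + 0*3)² = ((9/5 + ⅘ - 84/5) + 0)² = (-71/5 + 0)² = (-71/5)² = 5041/25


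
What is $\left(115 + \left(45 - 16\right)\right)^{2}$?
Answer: $20736$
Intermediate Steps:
$\left(115 + \left(45 - 16\right)\right)^{2} = \left(115 + 29\right)^{2} = 144^{2} = 20736$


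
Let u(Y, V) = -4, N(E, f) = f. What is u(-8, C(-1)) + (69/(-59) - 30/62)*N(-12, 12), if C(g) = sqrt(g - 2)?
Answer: -43604/1829 ≈ -23.840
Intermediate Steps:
C(g) = sqrt(-2 + g)
u(-8, C(-1)) + (69/(-59) - 30/62)*N(-12, 12) = -4 + (69/(-59) - 30/62)*12 = -4 + (69*(-1/59) - 30*1/62)*12 = -4 + (-69/59 - 15/31)*12 = -4 - 3024/1829*12 = -4 - 36288/1829 = -43604/1829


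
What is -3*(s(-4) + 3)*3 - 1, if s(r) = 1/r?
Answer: -103/4 ≈ -25.750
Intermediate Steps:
s(r) = 1/r
-3*(s(-4) + 3)*3 - 1 = -3*(1/(-4) + 3)*3 - 1 = -3*(-1/4 + 3)*3 - 1 = -33*3/4 - 1 = -3*33/4 - 1 = -99/4 - 1 = -103/4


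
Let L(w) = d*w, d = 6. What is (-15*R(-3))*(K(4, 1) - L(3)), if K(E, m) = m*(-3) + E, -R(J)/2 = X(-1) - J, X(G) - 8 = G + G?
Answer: -4590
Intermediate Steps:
X(G) = 8 + 2*G (X(G) = 8 + (G + G) = 8 + 2*G)
L(w) = 6*w
R(J) = -12 + 2*J (R(J) = -2*((8 + 2*(-1)) - J) = -2*((8 - 2) - J) = -2*(6 - J) = -12 + 2*J)
K(E, m) = E - 3*m (K(E, m) = -3*m + E = E - 3*m)
(-15*R(-3))*(K(4, 1) - L(3)) = (-15*(-12 + 2*(-3)))*((4 - 3*1) - 6*3) = (-15*(-12 - 6))*((4 - 3) - 1*18) = (-15*(-18))*(1 - 18) = 270*(-17) = -4590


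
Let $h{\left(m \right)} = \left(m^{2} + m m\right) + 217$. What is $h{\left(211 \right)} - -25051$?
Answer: $114310$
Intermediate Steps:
$h{\left(m \right)} = 217 + 2 m^{2}$ ($h{\left(m \right)} = \left(m^{2} + m^{2}\right) + 217 = 2 m^{2} + 217 = 217 + 2 m^{2}$)
$h{\left(211 \right)} - -25051 = \left(217 + 2 \cdot 211^{2}\right) - -25051 = \left(217 + 2 \cdot 44521\right) + 25051 = \left(217 + 89042\right) + 25051 = 89259 + 25051 = 114310$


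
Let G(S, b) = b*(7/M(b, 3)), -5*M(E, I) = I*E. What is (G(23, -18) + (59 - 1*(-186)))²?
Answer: 490000/9 ≈ 54444.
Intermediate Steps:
M(E, I) = -E*I/5 (M(E, I) = -I*E/5 = -E*I/5)
G(S, b) = -35/3 (G(S, b) = b*(7/((-⅕*b*3))) = b*(7/((-3*b/5))) = b*(7*(-5/(3*b))) = b*(-35/(3*b)) = -35/3)
(G(23, -18) + (59 - 1*(-186)))² = (-35/3 + (59 - 1*(-186)))² = (-35/3 + (59 + 186))² = (-35/3 + 245)² = (700/3)² = 490000/9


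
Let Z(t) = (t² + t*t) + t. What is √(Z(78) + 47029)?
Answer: 5*√2371 ≈ 243.46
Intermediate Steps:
Z(t) = t + 2*t² (Z(t) = (t² + t²) + t = 2*t² + t = t + 2*t²)
√(Z(78) + 47029) = √(78*(1 + 2*78) + 47029) = √(78*(1 + 156) + 47029) = √(78*157 + 47029) = √(12246 + 47029) = √59275 = 5*√2371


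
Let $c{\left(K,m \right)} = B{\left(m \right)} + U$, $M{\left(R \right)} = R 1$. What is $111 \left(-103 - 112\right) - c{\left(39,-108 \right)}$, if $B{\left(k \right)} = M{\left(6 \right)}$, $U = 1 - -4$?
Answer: $-23876$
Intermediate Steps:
$U = 5$ ($U = 1 + 4 = 5$)
$M{\left(R \right)} = R$
$B{\left(k \right)} = 6$
$c{\left(K,m \right)} = 11$ ($c{\left(K,m \right)} = 6 + 5 = 11$)
$111 \left(-103 - 112\right) - c{\left(39,-108 \right)} = 111 \left(-103 - 112\right) - 11 = 111 \left(-215\right) - 11 = -23865 - 11 = -23876$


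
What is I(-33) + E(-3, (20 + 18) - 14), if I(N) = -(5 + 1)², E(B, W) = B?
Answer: -39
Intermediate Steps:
I(N) = -36 (I(N) = -1*6² = -1*36 = -36)
I(-33) + E(-3, (20 + 18) - 14) = -36 - 3 = -39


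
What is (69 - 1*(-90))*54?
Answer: 8586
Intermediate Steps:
(69 - 1*(-90))*54 = (69 + 90)*54 = 159*54 = 8586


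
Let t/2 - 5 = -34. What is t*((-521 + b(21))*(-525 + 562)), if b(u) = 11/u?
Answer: 23455780/21 ≈ 1.1169e+6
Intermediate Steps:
t = -58 (t = 10 + 2*(-34) = 10 - 68 = -58)
t*((-521 + b(21))*(-525 + 562)) = -58*(-521 + 11/21)*(-525 + 562) = -58*(-521 + 11*(1/21))*37 = -58*(-521 + 11/21)*37 = -(-633940)*37/21 = -58*(-404410/21) = 23455780/21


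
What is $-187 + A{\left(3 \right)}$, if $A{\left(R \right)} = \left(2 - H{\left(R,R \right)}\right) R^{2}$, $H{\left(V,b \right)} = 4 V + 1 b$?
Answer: $-304$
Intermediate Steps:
$H{\left(V,b \right)} = b + 4 V$ ($H{\left(V,b \right)} = 4 V + b = b + 4 V$)
$A{\left(R \right)} = R^{2} \left(2 - 5 R\right)$ ($A{\left(R \right)} = \left(2 - \left(R + 4 R\right)\right) R^{2} = \left(2 - 5 R\right) R^{2} = R^{2} \left(2 - 5 R\right)$)
$-187 + A{\left(3 \right)} = -187 + 3^{2} \left(2 - 15\right) = -187 + 9 \left(2 - 15\right) = -187 + 9 \left(-13\right) = -187 - 117 = -304$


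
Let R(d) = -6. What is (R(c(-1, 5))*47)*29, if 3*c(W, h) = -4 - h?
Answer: -8178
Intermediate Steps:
c(W, h) = -4/3 - h/3 (c(W, h) = (-4 - h)/3 = -4/3 - h/3)
(R(c(-1, 5))*47)*29 = -6*47*29 = -282*29 = -8178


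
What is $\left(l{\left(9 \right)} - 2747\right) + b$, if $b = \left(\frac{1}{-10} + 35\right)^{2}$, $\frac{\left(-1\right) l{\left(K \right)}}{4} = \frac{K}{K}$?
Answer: $- \frac{153299}{100} \approx -1533.0$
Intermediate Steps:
$l{\left(K \right)} = -4$ ($l{\left(K \right)} = - 4 \frac{K}{K} = \left(-4\right) 1 = -4$)
$b = \frac{121801}{100}$ ($b = \left(- \frac{1}{10} + 35\right)^{2} = \left(\frac{349}{10}\right)^{2} = \frac{121801}{100} \approx 1218.0$)
$\left(l{\left(9 \right)} - 2747\right) + b = \left(-4 - 2747\right) + \frac{121801}{100} = -2751 + \frac{121801}{100} = - \frac{153299}{100}$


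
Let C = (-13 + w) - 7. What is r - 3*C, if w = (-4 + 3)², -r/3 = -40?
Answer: 177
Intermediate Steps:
r = 120 (r = -3*(-40) = 120)
w = 1 (w = (-1)² = 1)
C = -19 (C = (-13 + 1) - 7 = -12 - 7 = -19)
r - 3*C = 120 - 3*(-19) = 120 + 57 = 177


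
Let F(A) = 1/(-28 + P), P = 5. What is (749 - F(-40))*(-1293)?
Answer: -22275804/23 ≈ -9.6851e+5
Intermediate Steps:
F(A) = -1/23 (F(A) = 1/(-28 + 5) = 1/(-23) = -1/23)
(749 - F(-40))*(-1293) = (749 - 1*(-1/23))*(-1293) = (749 + 1/23)*(-1293) = (17228/23)*(-1293) = -22275804/23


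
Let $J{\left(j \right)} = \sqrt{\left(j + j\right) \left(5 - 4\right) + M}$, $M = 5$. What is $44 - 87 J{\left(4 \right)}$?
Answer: $44 - 87 \sqrt{13} \approx -269.68$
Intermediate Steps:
$J{\left(j \right)} = \sqrt{5 + 2 j}$ ($J{\left(j \right)} = \sqrt{\left(j + j\right) \left(5 - 4\right) + 5} = \sqrt{2 j 1 + 5} = \sqrt{2 j + 5} = \sqrt{5 + 2 j}$)
$44 - 87 J{\left(4 \right)} = 44 - 87 \sqrt{5 + 2 \cdot 4} = 44 - 87 \sqrt{5 + 8} = 44 - 87 \sqrt{13}$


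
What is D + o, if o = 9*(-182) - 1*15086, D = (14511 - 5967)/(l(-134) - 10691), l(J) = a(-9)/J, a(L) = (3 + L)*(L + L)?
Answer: -11980826572/716351 ≈ -16725.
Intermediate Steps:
a(L) = 2*L*(3 + L) (a(L) = (3 + L)*(2*L) = 2*L*(3 + L))
l(J) = 108/J (l(J) = (2*(-9)*(3 - 9))/J = (2*(-9)*(-6))/J = 108/J)
D = -572448/716351 (D = (14511 - 5967)/(108/(-134) - 10691) = 8544/(108*(-1/134) - 10691) = 8544/(-54/67 - 10691) = 8544/(-716351/67) = 8544*(-67/716351) = -572448/716351 ≈ -0.79912)
o = -16724 (o = -1638 - 15086 = -16724)
D + o = -572448/716351 - 16724 = -11980826572/716351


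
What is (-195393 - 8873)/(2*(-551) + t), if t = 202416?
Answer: -102133/100657 ≈ -1.0147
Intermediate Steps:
(-195393 - 8873)/(2*(-551) + t) = (-195393 - 8873)/(2*(-551) + 202416) = -204266/(-1102 + 202416) = -204266/201314 = -204266*1/201314 = -102133/100657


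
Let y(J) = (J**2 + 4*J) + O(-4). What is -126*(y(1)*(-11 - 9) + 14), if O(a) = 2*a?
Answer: -9324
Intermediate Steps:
y(J) = -8 + J**2 + 4*J (y(J) = (J**2 + 4*J) + 2*(-4) = (J**2 + 4*J) - 8 = -8 + J**2 + 4*J)
-126*(y(1)*(-11 - 9) + 14) = -126*((-8 + 1**2 + 4*1)*(-11 - 9) + 14) = -126*((-8 + 1 + 4)*(-20) + 14) = -126*(-3*(-20) + 14) = -126*(60 + 14) = -126*74 = -9324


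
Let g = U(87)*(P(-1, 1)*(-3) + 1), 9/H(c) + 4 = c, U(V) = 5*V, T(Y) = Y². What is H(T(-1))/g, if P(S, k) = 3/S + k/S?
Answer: -1/1885 ≈ -0.00053050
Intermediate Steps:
H(c) = 9/(-4 + c)
g = 5655 (g = (5*87)*(((3 + 1)/(-1))*(-3) + 1) = 435*(-1*4*(-3) + 1) = 435*(-4*(-3) + 1) = 435*(12 + 1) = 435*13 = 5655)
H(T(-1))/g = (9/(-4 + (-1)²))/5655 = (9/(-4 + 1))*(1/5655) = (9/(-3))*(1/5655) = (9*(-⅓))*(1/5655) = -3*1/5655 = -1/1885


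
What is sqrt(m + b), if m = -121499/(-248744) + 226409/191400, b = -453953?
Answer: I*sqrt(139078685739262340346)/17503530 ≈ 673.76*I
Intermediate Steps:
m = 146273509/87517650 (m = -121499*(-1/248744) + 226409*(1/191400) = 7147/14632 + 226409/191400 = 146273509/87517650 ≈ 1.6714)
sqrt(m + b) = sqrt(146273509/87517650 - 453953) = sqrt(-39728753496941/87517650) = I*sqrt(139078685739262340346)/17503530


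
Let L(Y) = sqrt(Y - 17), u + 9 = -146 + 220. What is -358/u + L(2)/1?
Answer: -358/65 + I*sqrt(15) ≈ -5.5077 + 3.873*I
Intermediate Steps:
u = 65 (u = -9 + (-146 + 220) = -9 + 74 = 65)
L(Y) = sqrt(-17 + Y)
-358/u + L(2)/1 = -358/65 + sqrt(-17 + 2)/1 = -358*1/65 + sqrt(-15)*1 = -358/65 + (I*sqrt(15))*1 = -358/65 + I*sqrt(15)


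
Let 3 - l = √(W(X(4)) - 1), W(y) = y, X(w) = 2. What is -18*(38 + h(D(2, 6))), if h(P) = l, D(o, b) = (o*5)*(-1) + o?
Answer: -720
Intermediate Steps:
D(o, b) = -4*o (D(o, b) = (5*o)*(-1) + o = -5*o + o = -4*o)
l = 2 (l = 3 - √(2 - 1) = 3 - √1 = 3 - 1*1 = 3 - 1 = 2)
h(P) = 2
-18*(38 + h(D(2, 6))) = -18*(38 + 2) = -18*40 = -720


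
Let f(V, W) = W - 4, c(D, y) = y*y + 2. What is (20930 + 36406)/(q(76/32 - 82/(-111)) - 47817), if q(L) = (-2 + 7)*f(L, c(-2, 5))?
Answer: -28668/23851 ≈ -1.2020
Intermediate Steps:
c(D, y) = 2 + y² (c(D, y) = y² + 2 = 2 + y²)
f(V, W) = -4 + W
q(L) = 115 (q(L) = (-2 + 7)*(-4 + (2 + 5²)) = 5*(-4 + (2 + 25)) = 5*(-4 + 27) = 5*23 = 115)
(20930 + 36406)/(q(76/32 - 82/(-111)) - 47817) = (20930 + 36406)/(115 - 47817) = 57336/(-47702) = 57336*(-1/47702) = -28668/23851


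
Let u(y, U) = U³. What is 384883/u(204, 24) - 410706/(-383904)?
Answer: 532762927/18427392 ≈ 28.911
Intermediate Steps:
384883/u(204, 24) - 410706/(-383904) = 384883/(24³) - 410706/(-383904) = 384883/13824 - 410706*(-1/383904) = 384883*(1/13824) + 22817/21328 = 384883/13824 + 22817/21328 = 532762927/18427392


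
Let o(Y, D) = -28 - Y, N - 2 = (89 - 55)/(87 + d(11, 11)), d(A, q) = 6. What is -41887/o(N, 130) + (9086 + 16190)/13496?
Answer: 6580615745/4764088 ≈ 1381.3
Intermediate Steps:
N = 220/93 (N = 2 + (89 - 55)/(87 + 6) = 2 + 34/93 = 220/93 ≈ 2.3656)
-41887/o(N, 130) + (9086 + 16190)/13496 = -41887/(-28 - 1*220/93) + (9086 + 16190)/13496 = -41887/(-28 - 220/93) + 25276*(1/13496) = -41887/(-2824/93) + 6319/3374 = -41887*(-93/2824) + 6319/3374 = 3895491/2824 + 6319/3374 = 6580615745/4764088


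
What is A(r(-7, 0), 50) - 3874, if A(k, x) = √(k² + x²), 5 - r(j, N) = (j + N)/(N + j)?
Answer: -3874 + 2*√629 ≈ -3823.8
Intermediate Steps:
r(j, N) = 4 (r(j, N) = 5 - (j + N)/(N + j) = 5 - (N + j)/(N + j) = 5 - 1*1 = 5 - 1 = 4)
A(r(-7, 0), 50) - 3874 = √(4² + 50²) - 3874 = √(16 + 2500) - 3874 = √2516 - 3874 = 2*√629 - 3874 = -3874 + 2*√629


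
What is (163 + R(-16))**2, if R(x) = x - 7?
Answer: 19600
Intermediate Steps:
R(x) = -7 + x
(163 + R(-16))**2 = (163 + (-7 - 16))**2 = (163 - 23)**2 = 140**2 = 19600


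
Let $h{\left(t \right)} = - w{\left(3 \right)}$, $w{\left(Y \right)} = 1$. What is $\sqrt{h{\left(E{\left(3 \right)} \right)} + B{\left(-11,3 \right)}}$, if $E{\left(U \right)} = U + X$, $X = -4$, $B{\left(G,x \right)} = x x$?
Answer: $2 \sqrt{2} \approx 2.8284$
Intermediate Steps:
$B{\left(G,x \right)} = x^{2}$
$E{\left(U \right)} = -4 + U$ ($E{\left(U \right)} = U - 4 = -4 + U$)
$h{\left(t \right)} = -1$ ($h{\left(t \right)} = \left(-1\right) 1 = -1$)
$\sqrt{h{\left(E{\left(3 \right)} \right)} + B{\left(-11,3 \right)}} = \sqrt{-1 + 3^{2}} = \sqrt{-1 + 9} = \sqrt{8} = 2 \sqrt{2}$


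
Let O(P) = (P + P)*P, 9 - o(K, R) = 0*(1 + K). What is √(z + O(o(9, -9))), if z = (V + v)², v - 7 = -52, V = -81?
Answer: 27*√22 ≈ 126.64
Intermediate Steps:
o(K, R) = 9 (o(K, R) = 9 - 0*(1 + K) = 9 - 1*0 = 9 + 0 = 9)
O(P) = 2*P² (O(P) = (2*P)*P = 2*P²)
v = -45 (v = 7 - 52 = -45)
z = 15876 (z = (-81 - 45)² = (-126)² = 15876)
√(z + O(o(9, -9))) = √(15876 + 2*9²) = √(15876 + 2*81) = √(15876 + 162) = √16038 = 27*√22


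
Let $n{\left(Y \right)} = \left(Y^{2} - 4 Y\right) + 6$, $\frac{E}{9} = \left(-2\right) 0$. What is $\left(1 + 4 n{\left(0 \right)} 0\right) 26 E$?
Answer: $0$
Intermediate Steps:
$E = 0$ ($E = 9 \left(\left(-2\right) 0\right) = 9 \cdot 0 = 0$)
$n{\left(Y \right)} = 6 + Y^{2} - 4 Y$
$\left(1 + 4 n{\left(0 \right)} 0\right) 26 E = \left(1 + 4 \left(6 + 0^{2} - 0\right) 0\right) 26 \cdot 0 = \left(1 + 4 \left(6 + 0 + 0\right) 0\right) 26 \cdot 0 = \left(1 + 4 \cdot 6 \cdot 0\right) 26 \cdot 0 = \left(1 + 4 \cdot 0\right) 26 \cdot 0 = \left(1 + 0\right) 26 \cdot 0 = 1 \cdot 26 \cdot 0 = 26 \cdot 0 = 0$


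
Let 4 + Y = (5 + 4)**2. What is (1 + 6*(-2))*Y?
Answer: -847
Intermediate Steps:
Y = 77 (Y = -4 + (5 + 4)**2 = -4 + 9**2 = -4 + 81 = 77)
(1 + 6*(-2))*Y = (1 + 6*(-2))*77 = (1 - 12)*77 = -11*77 = -847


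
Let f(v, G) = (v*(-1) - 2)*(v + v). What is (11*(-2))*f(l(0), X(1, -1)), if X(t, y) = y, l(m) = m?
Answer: 0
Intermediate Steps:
f(v, G) = 2*v*(-2 - v) (f(v, G) = (-v - 2)*(2*v) = (-2 - v)*(2*v) = 2*v*(-2 - v))
(11*(-2))*f(l(0), X(1, -1)) = (11*(-2))*(-2*0*(2 + 0)) = -(-44)*0*2 = -22*0 = 0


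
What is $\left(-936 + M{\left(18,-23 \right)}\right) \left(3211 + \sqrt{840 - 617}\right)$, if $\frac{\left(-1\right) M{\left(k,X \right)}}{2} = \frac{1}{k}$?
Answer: $- \frac{27052675}{9} - \frac{8425 \sqrt{223}}{9} \approx -3.0198 \cdot 10^{6}$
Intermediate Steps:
$M{\left(k,X \right)} = - \frac{2}{k}$
$\left(-936 + M{\left(18,-23 \right)}\right) \left(3211 + \sqrt{840 - 617}\right) = \left(-936 - \frac{2}{18}\right) \left(3211 + \sqrt{840 - 617}\right) = \left(-936 - \frac{1}{9}\right) \left(3211 + \sqrt{223}\right) = - \frac{8425 \left(3211 + \sqrt{223}\right)}{9} = - \frac{27052675}{9} - \frac{8425 \sqrt{223}}{9}$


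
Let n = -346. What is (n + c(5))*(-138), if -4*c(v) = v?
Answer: 95841/2 ≈ 47921.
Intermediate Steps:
c(v) = -v/4
(n + c(5))*(-138) = (-346 - 1/4*5)*(-138) = (-346 - 5/4)*(-138) = -1389/4*(-138) = 95841/2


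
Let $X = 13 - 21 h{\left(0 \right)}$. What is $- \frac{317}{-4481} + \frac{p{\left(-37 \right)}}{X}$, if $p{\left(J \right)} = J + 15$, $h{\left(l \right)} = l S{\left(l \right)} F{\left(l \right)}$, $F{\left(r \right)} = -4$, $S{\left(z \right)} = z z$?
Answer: $- \frac{94461}{58253} \approx -1.6216$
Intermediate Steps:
$S{\left(z \right)} = z^{2}$
$h{\left(l \right)} = - 4 l^{3}$ ($h{\left(l \right)} = l l^{2} \left(-4\right) = l^{3} \left(-4\right) = - 4 l^{3}$)
$X = 13$ ($X = 13 - 21 \left(- 4 \cdot 0^{3}\right) = 13 - 21 \left(\left(-4\right) 0\right) = 13 - 0 = 13 + 0 = 13$)
$p{\left(J \right)} = 15 + J$
$- \frac{317}{-4481} + \frac{p{\left(-37 \right)}}{X} = - \frac{317}{-4481} + \frac{15 - 37}{13} = \left(-317\right) \left(- \frac{1}{4481}\right) - \frac{22}{13} = \frac{317}{4481} - \frac{22}{13} = - \frac{94461}{58253}$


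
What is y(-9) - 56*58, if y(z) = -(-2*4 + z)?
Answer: -3231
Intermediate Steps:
y(z) = 8 - z (y(z) = -(-8 + z) = 8 - z)
y(-9) - 56*58 = (8 - 1*(-9)) - 56*58 = (8 + 9) - 3248 = 17 - 3248 = -3231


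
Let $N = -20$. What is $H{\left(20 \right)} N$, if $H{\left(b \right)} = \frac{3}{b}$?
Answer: $-3$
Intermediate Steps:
$H{\left(20 \right)} N = \frac{3}{20} \left(-20\right) = -3$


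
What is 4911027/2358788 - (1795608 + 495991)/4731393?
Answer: 17830602548599/11160353031684 ≈ 1.5977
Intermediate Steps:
4911027/2358788 - (1795608 + 495991)/4731393 = 4911027*(1/2358788) - 1*2291599*(1/4731393) = 4911027/2358788 - 2291599*1/4731393 = 4911027/2358788 - 2291599/4731393 = 17830602548599/11160353031684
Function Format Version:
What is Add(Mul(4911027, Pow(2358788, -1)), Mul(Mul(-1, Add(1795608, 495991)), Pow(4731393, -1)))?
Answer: Rational(17830602548599, 11160353031684) ≈ 1.5977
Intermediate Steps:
Add(Mul(4911027, Pow(2358788, -1)), Mul(Mul(-1, Add(1795608, 495991)), Pow(4731393, -1))) = Add(Mul(4911027, Rational(1, 2358788)), Mul(Mul(-1, 2291599), Rational(1, 4731393))) = Add(Rational(4911027, 2358788), Mul(-2291599, Rational(1, 4731393))) = Add(Rational(4911027, 2358788), Rational(-2291599, 4731393)) = Rational(17830602548599, 11160353031684)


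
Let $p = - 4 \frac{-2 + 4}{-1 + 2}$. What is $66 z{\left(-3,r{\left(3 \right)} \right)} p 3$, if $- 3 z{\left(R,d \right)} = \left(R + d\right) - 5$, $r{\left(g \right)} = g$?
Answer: $-2640$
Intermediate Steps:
$p = -8$ ($p = - 4 \cdot \frac{2}{1} = - 4 \cdot 2 \cdot 1 = \left(-4\right) 2 = -8$)
$z{\left(R,d \right)} = \frac{5}{3} - \frac{R}{3} - \frac{d}{3}$ ($z{\left(R,d \right)} = - \frac{\left(R + d\right) - 5}{3} = - \frac{-5 + R + d}{3} = \frac{5}{3} - \frac{R}{3} - \frac{d}{3}$)
$66 z{\left(-3,r{\left(3 \right)} \right)} p 3 = 66 \left(\frac{5}{3} - -1 - 1\right) \left(\left(-8\right) 3\right) = 66 \left(\frac{5}{3} + 1 - 1\right) \left(-24\right) = 66 \cdot \frac{5}{3} \left(-24\right) = 110 \left(-24\right) = -2640$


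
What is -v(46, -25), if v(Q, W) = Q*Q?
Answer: -2116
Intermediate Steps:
v(Q, W) = Q²
-v(46, -25) = -1*46² = -1*2116 = -2116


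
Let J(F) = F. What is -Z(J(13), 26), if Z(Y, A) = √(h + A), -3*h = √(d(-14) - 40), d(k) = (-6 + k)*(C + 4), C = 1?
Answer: -√(234 - 6*I*√35)/3 ≈ -5.1136 + 0.38564*I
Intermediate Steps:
d(k) = -30 + 5*k (d(k) = (-6 + k)*(1 + 4) = (-6 + k)*5 = -30 + 5*k)
h = -2*I*√35/3 (h = -√((-30 + 5*(-14)) - 40)/3 = -√((-30 - 70) - 40)/3 = -√(-100 - 40)/3 = -2*I*√35/3 ≈ -3.9441*I)
Z(Y, A) = √(A - 2*I*√35/3) (Z(Y, A) = √(-2*I*√35/3 + A) = √(A - 2*I*√35/3))
-Z(J(13), 26) = -√(9*26 - 6*I*√35)/3 = -√(234 - 6*I*√35)/3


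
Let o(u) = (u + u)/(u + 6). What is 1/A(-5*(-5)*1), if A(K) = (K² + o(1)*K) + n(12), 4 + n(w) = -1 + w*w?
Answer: 7/5398 ≈ 0.0012968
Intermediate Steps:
n(w) = -5 + w² (n(w) = -4 + (-1 + w*w) = -4 + (-1 + w²) = -5 + w²)
o(u) = 2*u/(6 + u) (o(u) = (2*u)/(6 + u) = 2*u/(6 + u))
A(K) = 139 + K² + 2*K/7 (A(K) = (K² + (2*1/(6 + 1))*K) + (-5 + 12²) = (K² + (2*1/7)*K) + (-5 + 144) = (K² + (2*1*(⅐))*K) + 139 = (K² + 2*K/7) + 139 = 139 + K² + 2*K/7)
1/A(-5*(-5)*1) = 1/(139 + (-5*(-5)*1)² + 2*(-5*(-5)*1)/7) = 1/(139 + (25*1)² + 2*(25*1)/7) = 1/(139 + 25² + (2/7)*25) = 1/(139 + 625 + 50/7) = 1/(5398/7) = 7/5398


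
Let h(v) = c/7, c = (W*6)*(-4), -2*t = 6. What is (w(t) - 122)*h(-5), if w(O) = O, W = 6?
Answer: 18000/7 ≈ 2571.4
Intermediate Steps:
t = -3 (t = -½*6 = -3)
c = -144 (c = (6*6)*(-4) = 36*(-4) = -144)
h(v) = -144/7
(w(t) - 122)*h(-5) = (-3 - 122)*(-144/7) = -125*(-144/7) = 18000/7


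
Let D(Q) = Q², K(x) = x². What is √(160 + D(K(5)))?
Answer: √785 ≈ 28.018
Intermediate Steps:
√(160 + D(K(5))) = √(160 + (5²)²) = √(160 + 25²) = √(160 + 625) = √785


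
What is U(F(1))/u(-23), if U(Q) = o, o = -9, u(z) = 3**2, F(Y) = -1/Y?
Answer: -1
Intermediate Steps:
u(z) = 9
U(Q) = -9
U(F(1))/u(-23) = -9/9 = -9*1/9 = -1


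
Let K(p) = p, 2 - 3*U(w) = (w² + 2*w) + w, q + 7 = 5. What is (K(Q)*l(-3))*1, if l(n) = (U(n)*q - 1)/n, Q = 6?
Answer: 14/3 ≈ 4.6667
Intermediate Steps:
q = -2 (q = -7 + 5 = -2)
U(w) = ⅔ - w - w²/3 (U(w) = ⅔ - ((w² + 2*w) + w)/3 = ⅔ - (w² + 3*w)/3 = ⅔ + (-w - w²/3) = ⅔ - w - w²/3)
l(n) = (-7/3 + 2*n + 2*n²/3)/n (l(n) = ((⅔ - n - n²/3)*(-2) - 1)/n = ((-4/3 + 2*n + 2*n²/3) - 1)/n = (-7/3 + 2*n + 2*n²/3)/n)
(K(Q)*l(-3))*1 = (6*(2 - 7/3/(-3) + (⅔)*(-3)))*1 = (6*(2 - 7/3*(-⅓) - 2))*1 = (6*(2 + 7/9 - 2))*1 = (6*(7/9))*1 = (14/3)*1 = 14/3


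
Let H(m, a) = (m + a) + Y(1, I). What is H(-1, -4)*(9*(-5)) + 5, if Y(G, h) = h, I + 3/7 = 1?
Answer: 1430/7 ≈ 204.29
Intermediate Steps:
I = 4/7 (I = -3/7 + 1 = 4/7 ≈ 0.57143)
H(m, a) = 4/7 + a + m (H(m, a) = (m + a) + 4/7 = (a + m) + 4/7 = 4/7 + a + m)
H(-1, -4)*(9*(-5)) + 5 = (4/7 - 4 - 1)*(9*(-5)) + 5 = -31/7*(-45) + 5 = 1395/7 + 5 = 1430/7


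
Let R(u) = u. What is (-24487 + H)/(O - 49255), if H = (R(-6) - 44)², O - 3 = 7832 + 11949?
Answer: 21987/29471 ≈ 0.74606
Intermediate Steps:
O = 19784 (O = 3 + (7832 + 11949) = 3 + 19781 = 19784)
H = 2500 (H = (-6 - 44)² = (-50)² = 2500)
(-24487 + H)/(O - 49255) = (-24487 + 2500)/(19784 - 49255) = -21987/(-29471) = -21987*(-1/29471) = 21987/29471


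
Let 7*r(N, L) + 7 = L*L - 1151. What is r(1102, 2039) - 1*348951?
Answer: 1713706/7 ≈ 2.4482e+5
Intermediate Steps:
r(N, L) = -1158/7 + L²/7 (r(N, L) = -1 + (L*L - 1151)/7 = -1 + (L² - 1151)/7 = -1 + (-1151 + L²)/7 = -1 + (-1151/7 + L²/7) = -1158/7 + L²/7)
r(1102, 2039) - 1*348951 = (-1158/7 + (⅐)*2039²) - 1*348951 = (-1158/7 + (⅐)*4157521) - 348951 = (-1158/7 + 4157521/7) - 348951 = 4156363/7 - 348951 = 1713706/7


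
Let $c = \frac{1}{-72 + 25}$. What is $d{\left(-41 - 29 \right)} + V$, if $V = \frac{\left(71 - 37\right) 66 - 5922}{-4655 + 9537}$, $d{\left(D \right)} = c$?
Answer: $- \frac{88874}{114727} \approx -0.77466$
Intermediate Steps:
$c = - \frac{1}{47}$ ($c = \frac{1}{-47} = - \frac{1}{47} \approx -0.021277$)
$d{\left(D \right)} = - \frac{1}{47}$
$V = - \frac{1839}{2441}$ ($V = \frac{34 \cdot 66 - 5922}{4882} = \left(2244 - 5922\right) \frac{1}{4882} = \left(-3678\right) \frac{1}{4882} = - \frac{1839}{2441} \approx -0.75338$)
$d{\left(-41 - 29 \right)} + V = - \frac{1}{47} - \frac{1839}{2441} = - \frac{88874}{114727}$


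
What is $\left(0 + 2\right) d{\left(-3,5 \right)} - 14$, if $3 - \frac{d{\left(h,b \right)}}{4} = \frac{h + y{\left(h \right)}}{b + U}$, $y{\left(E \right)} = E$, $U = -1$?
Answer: $22$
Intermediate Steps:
$d{\left(h,b \right)} = 12 - \frac{8 h}{-1 + b}$ ($d{\left(h,b \right)} = 12 - 4 \frac{h + h}{b - 1} = 12 - 4 \frac{2 h}{-1 + b} = 12 - \frac{8 h}{-1 + b}$)
$\left(0 + 2\right) d{\left(-3,5 \right)} - 14 = \left(0 + 2\right) \frac{4 \left(-3 - -6 + 3 \cdot 5\right)}{-1 + 5} - 14 = 2 \frac{4 \left(-3 + 6 + 15\right)}{4} - 14 = 2 \cdot 4 \cdot \frac{1}{4} \cdot 18 - 14 = 2 \cdot 18 - 14 = 36 - 14 = 22$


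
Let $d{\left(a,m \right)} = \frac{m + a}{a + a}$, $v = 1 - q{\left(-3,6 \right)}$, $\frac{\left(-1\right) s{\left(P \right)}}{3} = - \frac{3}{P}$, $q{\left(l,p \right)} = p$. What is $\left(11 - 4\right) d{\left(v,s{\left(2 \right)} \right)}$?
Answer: $\frac{7}{20} \approx 0.35$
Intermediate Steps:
$s{\left(P \right)} = \frac{9}{P}$ ($s{\left(P \right)} = - 3 \left(- \frac{3}{P}\right) = \frac{9}{P}$)
$v = -5$ ($v = 1 - 6 = -5$)
$d{\left(a,m \right)} = \frac{a + m}{2 a}$
$\left(11 - 4\right) d{\left(v,s{\left(2 \right)} \right)} = \left(11 - 4\right) \frac{-5 + \frac{9}{2}}{2 \left(-5\right)} = 7 \cdot \frac{1}{2} \left(- \frac{1}{5}\right) \left(-5 + 9 \cdot \frac{1}{2}\right) = 7 \cdot \frac{1}{2} \left(- \frac{1}{5}\right) \left(-5 + \frac{9}{2}\right) = 7 \cdot \frac{1}{2} \left(- \frac{1}{5}\right) \left(- \frac{1}{2}\right) = 7 \cdot \frac{1}{20} = \frac{7}{20}$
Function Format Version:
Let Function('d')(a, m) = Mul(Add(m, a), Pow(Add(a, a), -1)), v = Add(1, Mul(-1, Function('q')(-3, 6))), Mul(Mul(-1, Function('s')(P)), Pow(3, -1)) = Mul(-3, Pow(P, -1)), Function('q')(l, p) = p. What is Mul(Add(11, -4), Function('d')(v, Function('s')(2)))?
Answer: Rational(7, 20) ≈ 0.35000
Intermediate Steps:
Function('s')(P) = Mul(9, Pow(P, -1)) (Function('s')(P) = Mul(-3, Mul(-3, Pow(P, -1))) = Mul(9, Pow(P, -1)))
v = -5 (v = Add(1, Mul(-1, 6)) = Add(1, -6) = -5)
Function('d')(a, m) = Mul(Rational(1, 2), Pow(a, -1), Add(a, m)) (Function('d')(a, m) = Mul(Add(a, m), Pow(Mul(2, a), -1)) = Mul(Add(a, m), Mul(Rational(1, 2), Pow(a, -1))) = Mul(Rational(1, 2), Pow(a, -1), Add(a, m)))
Mul(Add(11, -4), Function('d')(v, Function('s')(2))) = Mul(Add(11, -4), Mul(Rational(1, 2), Pow(-5, -1), Add(-5, Mul(9, Pow(2, -1))))) = Mul(7, Mul(Rational(1, 2), Rational(-1, 5), Add(-5, Mul(9, Rational(1, 2))))) = Mul(7, Mul(Rational(1, 2), Rational(-1, 5), Add(-5, Rational(9, 2)))) = Mul(7, Mul(Rational(1, 2), Rational(-1, 5), Rational(-1, 2))) = Mul(7, Rational(1, 20)) = Rational(7, 20)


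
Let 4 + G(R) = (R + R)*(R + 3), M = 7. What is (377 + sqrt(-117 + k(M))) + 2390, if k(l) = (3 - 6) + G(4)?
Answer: 2767 + 2*I*sqrt(17) ≈ 2767.0 + 8.2462*I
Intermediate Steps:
G(R) = -4 + 2*R*(3 + R) (G(R) = -4 + (R + R)*(R + 3) = -4 + (2*R)*(3 + R) = -4 + 2*R*(3 + R))
k(l) = 49 (k(l) = (3 - 6) + (-4 + 2*4**2 + 6*4) = -3 + (-4 + 2*16 + 24) = -3 + (-4 + 32 + 24) = -3 + 52 = 49)
(377 + sqrt(-117 + k(M))) + 2390 = (377 + sqrt(-117 + 49)) + 2390 = (377 + sqrt(-68)) + 2390 = (377 + 2*I*sqrt(17)) + 2390 = 2767 + 2*I*sqrt(17)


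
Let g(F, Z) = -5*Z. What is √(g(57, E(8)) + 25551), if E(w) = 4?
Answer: 11*√211 ≈ 159.78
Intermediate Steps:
√(g(57, E(8)) + 25551) = √(-5*4 + 25551) = √(-20 + 25551) = √25531 = 11*√211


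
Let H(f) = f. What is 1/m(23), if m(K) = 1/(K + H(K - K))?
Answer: 23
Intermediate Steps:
m(K) = 1/K (m(K) = 1/(K + (K - K)) = 1/(K + 0) = 1/K)
1/m(23) = 1/(1/23) = 23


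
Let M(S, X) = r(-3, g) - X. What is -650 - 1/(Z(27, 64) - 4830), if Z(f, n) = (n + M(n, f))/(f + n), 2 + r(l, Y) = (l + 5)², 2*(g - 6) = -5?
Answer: -21974543/33807 ≈ -650.00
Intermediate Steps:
g = 7/2 (g = 6 + (½)*(-5) = 6 - 5/2 = 7/2 ≈ 3.5000)
r(l, Y) = -2 + (5 + l)² (r(l, Y) = -2 + (l + 5)² = -2 + (5 + l)²)
M(S, X) = 2 - X (M(S, X) = (-2 + (5 - 3)²) - X = (-2 + 2²) - X = (-2 + 4) - X = 2 - X)
Z(f, n) = (2 + n - f)/(f + n) (Z(f, n) = (n + (2 - f))/(f + n) = (2 + n - f)/(f + n))
-650 - 1/(Z(27, 64) - 4830) = -650 - 1/((2 + 64 - 1*27)/(27 + 64) - 4830) = -650 - 1/((2 + 64 - 27)/91 - 4830) = -650 - 1/((1/91)*39 - 4830) = -650 - 1/(3/7 - 4830) = -650 - 1/(-33807/7) = -650 - 1*(-7/33807) = -650 + 7/33807 = -21974543/33807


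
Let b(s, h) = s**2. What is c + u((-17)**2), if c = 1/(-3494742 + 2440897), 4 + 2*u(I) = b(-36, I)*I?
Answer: 197353553149/1053845 ≈ 1.8727e+5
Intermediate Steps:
u(I) = -2 + 648*I (u(I) = -2 + ((-36)**2*I)/2 = -2 + (1296*I)/2 = -2 + 648*I)
c = -1/1053845 (c = 1/(-1053845) = -1/1053845 ≈ -9.4891e-7)
c + u((-17)**2) = -1/1053845 + (-2 + 648*(-17)**2) = -1/1053845 + (-2 + 648*289) = -1/1053845 + (-2 + 187272) = -1/1053845 + 187270 = 197353553149/1053845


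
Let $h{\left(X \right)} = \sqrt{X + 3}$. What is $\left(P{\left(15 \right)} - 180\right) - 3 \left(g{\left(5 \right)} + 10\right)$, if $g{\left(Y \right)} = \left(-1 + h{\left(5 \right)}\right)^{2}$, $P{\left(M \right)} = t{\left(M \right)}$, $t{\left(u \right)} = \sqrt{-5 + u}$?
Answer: $-237 + \sqrt{10} + 12 \sqrt{2} \approx -216.87$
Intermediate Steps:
$P{\left(M \right)} = \sqrt{-5 + M}$
$h{\left(X \right)} = \sqrt{3 + X}$
$g{\left(Y \right)} = \left(-1 + 2 \sqrt{2}\right)^{2}$ ($g{\left(Y \right)} = \left(-1 + \sqrt{3 + 5}\right)^{2} = \left(-1 + \sqrt{8}\right)^{2} = \left(-1 + 2 \sqrt{2}\right)^{2}$)
$\left(P{\left(15 \right)} - 180\right) - 3 \left(g{\left(5 \right)} + 10\right) = \left(\sqrt{-5 + 15} - 180\right) - 3 \left(\left(9 - 4 \sqrt{2}\right) + 10\right) = \left(\sqrt{10} - 180\right) - 3 \left(19 - 4 \sqrt{2}\right) = \left(-180 + \sqrt{10}\right) - \left(57 - 12 \sqrt{2}\right) = -237 + \sqrt{10} + 12 \sqrt{2}$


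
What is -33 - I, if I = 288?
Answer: -321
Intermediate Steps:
-33 - I = -33 - 1*288 = -33 - 288 = -321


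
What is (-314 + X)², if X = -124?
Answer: 191844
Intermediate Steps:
(-314 + X)² = (-314 - 124)² = (-438)² = 191844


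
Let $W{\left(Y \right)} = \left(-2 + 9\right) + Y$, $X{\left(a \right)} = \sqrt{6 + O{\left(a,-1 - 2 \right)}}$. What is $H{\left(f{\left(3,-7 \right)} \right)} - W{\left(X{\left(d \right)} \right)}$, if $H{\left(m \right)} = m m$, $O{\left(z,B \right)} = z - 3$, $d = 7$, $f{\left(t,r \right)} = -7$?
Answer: $42 - \sqrt{10} \approx 38.838$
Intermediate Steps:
$O{\left(z,B \right)} = -3 + z$
$H{\left(m \right)} = m^{2}$
$X{\left(a \right)} = \sqrt{3 + a}$ ($X{\left(a \right)} = \sqrt{6 + \left(-3 + a\right)} = \sqrt{3 + a}$)
$W{\left(Y \right)} = 7 + Y$
$H{\left(f{\left(3,-7 \right)} \right)} - W{\left(X{\left(d \right)} \right)} = \left(-7\right)^{2} - \left(7 + \sqrt{3 + 7}\right) = 49 - \left(7 + \sqrt{10}\right) = 42 - \sqrt{10}$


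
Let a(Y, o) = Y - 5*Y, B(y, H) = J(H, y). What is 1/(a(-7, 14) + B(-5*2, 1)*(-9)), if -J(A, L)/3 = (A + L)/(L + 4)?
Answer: 2/137 ≈ 0.014599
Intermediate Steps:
J(A, L) = -3*(A + L)/(4 + L) (J(A, L) = -3*(A + L)/(L + 4) = -3*(A + L)/(4 + L))
B(y, H) = 3*(-H - y)/(4 + y)
a(Y, o) = -4*Y
1/(a(-7, 14) + B(-5*2, 1)*(-9)) = 1/(-4*(-7) + (3*(-1*1 - (-5)*2)/(4 - 5*2))*(-9)) = 1/(28 + (3*(-1 - 1*(-10))/(4 - 10))*(-9)) = 1/(28 + (3*(-1 + 10)/(-6))*(-9)) = 1/(28 + (3*(-⅙)*9)*(-9)) = 1/(28 - 9/2*(-9)) = 1/(28 + 81/2) = 1/(137/2) = 2/137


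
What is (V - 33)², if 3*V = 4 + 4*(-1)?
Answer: 1089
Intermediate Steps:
V = 0 (V = (4 + 4*(-1))/3 = (4 - 4)/3 = (⅓)*0 = 0)
(V - 33)² = (0 - 33)² = (-33)² = 1089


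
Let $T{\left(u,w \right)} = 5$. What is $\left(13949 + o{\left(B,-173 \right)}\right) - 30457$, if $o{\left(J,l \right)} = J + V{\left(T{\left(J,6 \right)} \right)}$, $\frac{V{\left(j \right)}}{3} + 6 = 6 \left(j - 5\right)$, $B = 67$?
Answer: $-16459$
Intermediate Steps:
$V{\left(j \right)} = -108 + 18 j$ ($V{\left(j \right)} = -18 + 3 \cdot 6 \left(j - 5\right) = -18 + 3 \cdot 6 \left(-5 + j\right) = -18 + 3 \left(-30 + 6 j\right) = -18 + \left(-90 + 18 j\right) = -108 + 18 j$)
$o{\left(J,l \right)} = -18 + J$ ($o{\left(J,l \right)} = J + \left(-108 + 18 \cdot 5\right) = J + \left(-108 + 90\right) = J - 18 = -18 + J$)
$\left(13949 + o{\left(B,-173 \right)}\right) - 30457 = \left(13949 + \left(-18 + 67\right)\right) - 30457 = \left(13949 + 49\right) - 30457 = 13998 - 30457 = -16459$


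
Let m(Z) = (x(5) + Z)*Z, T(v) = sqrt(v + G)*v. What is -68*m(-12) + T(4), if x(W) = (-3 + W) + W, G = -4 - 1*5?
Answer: -4080 + 4*I*sqrt(5) ≈ -4080.0 + 8.9443*I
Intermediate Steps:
G = -9 (G = -4 - 5 = -9)
x(W) = -3 + 2*W
T(v) = v*sqrt(-9 + v) (T(v) = sqrt(v - 9)*v = sqrt(-9 + v)*v = v*sqrt(-9 + v))
m(Z) = Z*(7 + Z) (m(Z) = ((-3 + 2*5) + Z)*Z = ((-3 + 10) + Z)*Z = (7 + Z)*Z = Z*(7 + Z))
-68*m(-12) + T(4) = -(-816)*(7 - 12) + 4*sqrt(-9 + 4) = -(-816)*(-5) + 4*sqrt(-5) = -68*60 + 4*(I*sqrt(5)) = -4080 + 4*I*sqrt(5)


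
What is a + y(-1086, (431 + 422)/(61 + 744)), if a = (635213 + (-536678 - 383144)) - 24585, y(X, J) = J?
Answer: -248900317/805 ≈ -3.0919e+5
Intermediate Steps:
a = -309194 (a = (635213 - 919822) - 24585 = -284609 - 24585 = -309194)
a + y(-1086, (431 + 422)/(61 + 744)) = -309194 + (431 + 422)/(61 + 744) = -309194 + 853/805 = -248900317/805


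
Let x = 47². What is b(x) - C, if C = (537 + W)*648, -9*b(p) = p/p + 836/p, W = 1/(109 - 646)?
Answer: -412779364661/1186233 ≈ -3.4798e+5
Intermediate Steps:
x = 2209
W = -1/537 (W = 1/(-537) = -1/537 ≈ -0.0018622)
b(p) = -⅑ - 836/(9*p) (b(p) = -(p/p + 836/p)/9 = -(1 + 836/p)/9 = -⅑ - 836/(9*p))
C = 62287488/179 (C = (537 - 1/537)*648 = (288368/537)*648 = 62287488/179 ≈ 3.4798e+5)
b(x) - C = (⅑)*(-836 - 1*2209)/2209 - 1*62287488/179 = (⅑)*(1/2209)*(-836 - 2209) - 62287488/179 = (⅑)*(1/2209)*(-3045) - 62287488/179 = -1015/6627 - 62287488/179 = -412779364661/1186233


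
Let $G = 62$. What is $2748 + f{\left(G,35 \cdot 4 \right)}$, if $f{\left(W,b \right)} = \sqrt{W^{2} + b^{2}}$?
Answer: $2748 + 2 \sqrt{5861} \approx 2901.1$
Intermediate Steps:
$2748 + f{\left(G,35 \cdot 4 \right)} = 2748 + \sqrt{62^{2} + \left(35 \cdot 4\right)^{2}} = 2748 + \sqrt{3844 + 140^{2}} = 2748 + \sqrt{3844 + 19600} = 2748 + \sqrt{23444} = 2748 + 2 \sqrt{5861}$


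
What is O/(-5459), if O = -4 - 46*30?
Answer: 1384/5459 ≈ 0.25353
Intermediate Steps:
O = -1384 (O = -4 - 1380 = -1384)
O/(-5459) = -1384/(-5459) = -1384*(-1/5459) = 1384/5459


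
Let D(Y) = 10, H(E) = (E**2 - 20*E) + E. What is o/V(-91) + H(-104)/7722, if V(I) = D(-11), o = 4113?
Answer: 408827/990 ≈ 412.96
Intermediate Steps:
H(E) = E**2 - 19*E
V(I) = 10
o/V(-91) + H(-104)/7722 = 4113/10 - 104*(-19 - 104)/7722 = 4113*(1/10) - 104*(-123)*(1/7722) = 4113/10 + 12792*(1/7722) = 4113/10 + 164/99 = 408827/990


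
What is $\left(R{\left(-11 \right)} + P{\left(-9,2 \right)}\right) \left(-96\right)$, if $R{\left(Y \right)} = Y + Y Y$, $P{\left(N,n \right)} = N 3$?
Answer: $-7968$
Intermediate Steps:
$P{\left(N,n \right)} = 3 N$
$R{\left(Y \right)} = Y + Y^{2}$
$\left(R{\left(-11 \right)} + P{\left(-9,2 \right)}\right) \left(-96\right) = \left(- 11 \left(1 - 11\right) + 3 \left(-9\right)\right) \left(-96\right) = \left(\left(-11\right) \left(-10\right) - 27\right) \left(-96\right) = \left(110 - 27\right) \left(-96\right) = 83 \left(-96\right) = -7968$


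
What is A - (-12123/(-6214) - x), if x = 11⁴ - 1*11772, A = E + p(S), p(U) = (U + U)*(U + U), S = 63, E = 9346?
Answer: 174545351/6214 ≈ 28089.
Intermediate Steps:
p(U) = 4*U² (p(U) = (2*U)*(2*U) = 4*U²)
A = 25222 (A = 9346 + 4*63² = 9346 + 4*3969 = 9346 + 15876 = 25222)
x = 2869 (x = 14641 - 11772 = 2869)
A - (-12123/(-6214) - x) = 25222 - (-12123/(-6214) - 1*2869) = 25222 - (-12123*(-1/6214) - 2869) = 25222 - (12123/6214 - 2869) = 25222 - 1*(-17815843/6214) = 25222 + 17815843/6214 = 174545351/6214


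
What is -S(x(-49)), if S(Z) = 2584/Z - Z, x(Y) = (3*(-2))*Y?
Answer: 41926/147 ≈ 285.21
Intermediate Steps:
x(Y) = -6*Y
S(Z) = -Z + 2584/Z
-S(x(-49)) = -(-(-6)*(-49) + 2584/((-6*(-49)))) = -(-1*294 + 2584/294) = -(-294 + 2584*(1/294)) = -(-294 + 1292/147) = -1*(-41926/147) = 41926/147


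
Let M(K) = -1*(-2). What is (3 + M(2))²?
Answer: 25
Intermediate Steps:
M(K) = 2
(3 + M(2))² = (3 + 2)² = 5² = 25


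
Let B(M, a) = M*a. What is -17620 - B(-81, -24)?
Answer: -19564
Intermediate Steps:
-17620 - B(-81, -24) = -17620 - (-81)*(-24) = -17620 - 1*1944 = -17620 - 1944 = -19564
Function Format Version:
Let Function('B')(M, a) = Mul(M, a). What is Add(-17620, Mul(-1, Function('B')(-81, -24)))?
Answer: -19564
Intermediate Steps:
Add(-17620, Mul(-1, Function('B')(-81, -24))) = Add(-17620, Mul(-1, Mul(-81, -24))) = Add(-17620, Mul(-1, 1944)) = Add(-17620, -1944) = -19564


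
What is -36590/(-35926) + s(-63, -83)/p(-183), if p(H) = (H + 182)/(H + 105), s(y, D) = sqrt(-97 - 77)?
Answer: 18295/17963 + 78*I*sqrt(174) ≈ 1.0185 + 1028.9*I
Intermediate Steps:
s(y, D) = I*sqrt(174) (s(y, D) = sqrt(-174) = I*sqrt(174))
p(H) = (182 + H)/(105 + H)
-36590/(-35926) + s(-63, -83)/p(-183) = -36590/(-35926) + (I*sqrt(174))/(((182 - 183)/(105 - 183))) = -36590*(-1/35926) + (I*sqrt(174))/((-1/(-78))) = 18295/17963 + (I*sqrt(174))/((-1/78*(-1))) = 18295/17963 + (I*sqrt(174))/(1/78) = 18295/17963 + (I*sqrt(174))*78 = 18295/17963 + 78*I*sqrt(174)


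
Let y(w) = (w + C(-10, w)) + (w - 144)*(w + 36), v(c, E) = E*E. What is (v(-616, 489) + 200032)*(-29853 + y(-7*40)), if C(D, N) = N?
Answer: 32077052579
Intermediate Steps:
v(c, E) = E²
y(w) = 2*w + (-144 + w)*(36 + w) (y(w) = (w + w) + (w - 144)*(w + 36) = 2*w + (-144 + w)*(36 + w))
(v(-616, 489) + 200032)*(-29853 + y(-7*40)) = (489² + 200032)*(-29853 + (-5184 + (-7*40)² - (-742)*40)) = (239121 + 200032)*(-29853 + (-5184 + (-280)² - 106*(-280))) = 439153*(-29853 + (-5184 + 78400 + 29680)) = 439153*(-29853 + 102896) = 439153*73043 = 32077052579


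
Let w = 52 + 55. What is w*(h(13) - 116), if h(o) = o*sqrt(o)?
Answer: -12412 + 1391*sqrt(13) ≈ -7396.7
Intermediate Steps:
w = 107
h(o) = o**(3/2)
w*(h(13) - 116) = 107*(13**(3/2) - 116) = 107*(13*sqrt(13) - 116) = 107*(-116 + 13*sqrt(13)) = -12412 + 1391*sqrt(13)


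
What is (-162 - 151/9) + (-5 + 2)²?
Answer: -1528/9 ≈ -169.78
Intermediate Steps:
(-162 - 151/9) + (-5 + 2)² = (-162 - 151*⅑) + (-3)² = (-162 - 151/9) + 9 = -1609/9 + 9 = -1528/9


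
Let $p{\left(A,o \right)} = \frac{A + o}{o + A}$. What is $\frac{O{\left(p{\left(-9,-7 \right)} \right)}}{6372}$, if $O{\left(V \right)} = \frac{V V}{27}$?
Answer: $\frac{1}{172044} \approx 5.8125 \cdot 10^{-6}$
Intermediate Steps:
$p{\left(A,o \right)} = 1$ ($p{\left(A,o \right)} = \frac{A + o}{A + o} = 1$)
$O{\left(V \right)} = \frac{V^{2}}{27}$ ($O{\left(V \right)} = V^{2} \cdot \frac{1}{27} = \frac{V^{2}}{27}$)
$\frac{O{\left(p{\left(-9,-7 \right)} \right)}}{6372} = \frac{\frac{1}{27} \cdot 1^{2}}{6372} = \frac{1}{27} \cdot 1 \cdot \frac{1}{6372} = \frac{1}{27} \cdot \frac{1}{6372} = \frac{1}{172044}$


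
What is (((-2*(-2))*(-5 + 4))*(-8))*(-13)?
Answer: -416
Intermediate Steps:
(((-2*(-2))*(-5 + 4))*(-8))*(-13) = ((4*(-1))*(-8))*(-13) = -4*(-8)*(-13) = 32*(-13) = -416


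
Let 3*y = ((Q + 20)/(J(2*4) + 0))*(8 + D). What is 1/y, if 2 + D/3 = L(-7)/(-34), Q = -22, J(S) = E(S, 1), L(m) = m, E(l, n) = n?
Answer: -51/89 ≈ -0.57303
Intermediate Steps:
J(S) = 1
D = -183/34 (D = -6 + 3*(-7/(-34)) = -6 + 3*(-7*(-1/34)) = -6 + 3*(7/34) = -6 + 21/34 = -183/34 ≈ -5.3824)
y = -89/51 (y = (((-22 + 20)/(1 + 0))*(8 - 183/34))/3 = (-2/1*(89/34))/3 = (-2*1*(89/34))/3 = (-2*89/34)/3 = (1/3)*(-89/17) = -89/51 ≈ -1.7451)
1/y = 1/(-89/51) = -51/89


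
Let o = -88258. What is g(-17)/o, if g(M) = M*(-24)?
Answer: -204/44129 ≈ -0.0046228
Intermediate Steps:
g(M) = -24*M
g(-17)/o = -24*(-17)/(-88258) = 408*(-1/88258) = -204/44129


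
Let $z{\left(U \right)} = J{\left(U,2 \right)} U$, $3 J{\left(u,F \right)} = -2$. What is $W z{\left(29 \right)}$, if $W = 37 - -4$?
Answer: $- \frac{2378}{3} \approx -792.67$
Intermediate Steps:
$J{\left(u,F \right)} = - \frac{2}{3}$ ($J{\left(u,F \right)} = \frac{1}{3} \left(-2\right) = - \frac{2}{3}$)
$W = 41$ ($W = 37 + 4 = 41$)
$z{\left(U \right)} = - \frac{2 U}{3}$
$W z{\left(29 \right)} = 41 \left(\left(- \frac{2}{3}\right) 29\right) = 41 \left(- \frac{58}{3}\right) = - \frac{2378}{3}$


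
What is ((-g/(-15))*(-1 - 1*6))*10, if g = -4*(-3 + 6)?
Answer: 56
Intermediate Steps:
g = -12 (g = -4*3 = -12)
((-g/(-15))*(-1 - 1*6))*10 = ((-1*(-12)/(-15))*(-1 - 1*6))*10 = ((12*(-1/15))*(-1 - 6))*10 = -4/5*(-7)*10 = (28/5)*10 = 56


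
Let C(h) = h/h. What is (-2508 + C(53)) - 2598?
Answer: -5105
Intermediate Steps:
C(h) = 1
(-2508 + C(53)) - 2598 = (-2508 + 1) - 2598 = -2507 - 2598 = -5105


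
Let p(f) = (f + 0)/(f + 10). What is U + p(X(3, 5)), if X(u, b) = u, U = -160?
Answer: -2077/13 ≈ -159.77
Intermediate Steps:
p(f) = f/(10 + f)
U + p(X(3, 5)) = -160 + 3/(10 + 3) = -160 + 3/13 = -2077/13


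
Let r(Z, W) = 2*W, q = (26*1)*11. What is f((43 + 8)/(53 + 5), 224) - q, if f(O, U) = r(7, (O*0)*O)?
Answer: -286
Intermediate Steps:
q = 286 (q = 26*11 = 286)
f(O, U) = 0 (f(O, U) = 2*((O*0)*O) = 2*(0*O) = 2*0 = 0)
f((43 + 8)/(53 + 5), 224) - q = 0 - 1*286 = 0 - 286 = -286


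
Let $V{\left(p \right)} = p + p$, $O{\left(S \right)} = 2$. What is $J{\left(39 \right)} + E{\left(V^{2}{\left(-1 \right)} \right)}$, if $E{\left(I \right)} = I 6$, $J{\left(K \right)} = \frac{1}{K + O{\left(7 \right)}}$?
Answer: $\frac{985}{41} \approx 24.024$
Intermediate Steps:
$V{\left(p \right)} = 2 p$
$J{\left(K \right)} = \frac{1}{2 + K}$ ($J{\left(K \right)} = \frac{1}{K + 2} = \frac{1}{2 + K}$)
$E{\left(I \right)} = 6 I$
$J{\left(39 \right)} + E{\left(V^{2}{\left(-1 \right)} \right)} = \frac{1}{2 + 39} + 6 \left(2 \left(-1\right)\right)^{2} = \frac{1}{41} + 6 \left(-2\right)^{2} = \frac{1}{41} + 6 \cdot 4 = \frac{1}{41} + 24 = \frac{985}{41}$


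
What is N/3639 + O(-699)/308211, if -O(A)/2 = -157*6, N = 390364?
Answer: 40107111560/373859943 ≈ 107.28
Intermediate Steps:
O(A) = 1884 (O(A) = -(-314)*6 = -2*(-942) = 1884)
N/3639 + O(-699)/308211 = 390364/3639 + 1884/308211 = 390364*(1/3639) + 1884*(1/308211) = 390364/3639 + 628/102737 = 40107111560/373859943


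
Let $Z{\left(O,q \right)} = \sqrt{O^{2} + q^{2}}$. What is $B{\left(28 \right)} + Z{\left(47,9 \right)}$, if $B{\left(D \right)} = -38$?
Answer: $-38 + \sqrt{2290} \approx 9.8539$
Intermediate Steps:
$B{\left(28 \right)} + Z{\left(47,9 \right)} = -38 + \sqrt{47^{2} + 9^{2}} = -38 + \sqrt{2209 + 81} = -38 + \sqrt{2290}$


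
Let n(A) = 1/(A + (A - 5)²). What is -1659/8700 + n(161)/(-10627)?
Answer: -143962282207/754955895100 ≈ -0.19069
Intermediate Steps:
n(A) = 1/(A + (-5 + A)²)
-1659/8700 + n(161)/(-10627) = -1659/8700 + 1/((161 + (-5 + 161)²)*(-10627)) = -1659*1/8700 - 1/10627/(161 + 156²) = -553/2900 - 1/10627/(161 + 24336) = -553/2900 - 1/10627/24497 = -553/2900 + (1/24497)*(-1/10627) = -553/2900 - 1/260329619 = -143962282207/754955895100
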